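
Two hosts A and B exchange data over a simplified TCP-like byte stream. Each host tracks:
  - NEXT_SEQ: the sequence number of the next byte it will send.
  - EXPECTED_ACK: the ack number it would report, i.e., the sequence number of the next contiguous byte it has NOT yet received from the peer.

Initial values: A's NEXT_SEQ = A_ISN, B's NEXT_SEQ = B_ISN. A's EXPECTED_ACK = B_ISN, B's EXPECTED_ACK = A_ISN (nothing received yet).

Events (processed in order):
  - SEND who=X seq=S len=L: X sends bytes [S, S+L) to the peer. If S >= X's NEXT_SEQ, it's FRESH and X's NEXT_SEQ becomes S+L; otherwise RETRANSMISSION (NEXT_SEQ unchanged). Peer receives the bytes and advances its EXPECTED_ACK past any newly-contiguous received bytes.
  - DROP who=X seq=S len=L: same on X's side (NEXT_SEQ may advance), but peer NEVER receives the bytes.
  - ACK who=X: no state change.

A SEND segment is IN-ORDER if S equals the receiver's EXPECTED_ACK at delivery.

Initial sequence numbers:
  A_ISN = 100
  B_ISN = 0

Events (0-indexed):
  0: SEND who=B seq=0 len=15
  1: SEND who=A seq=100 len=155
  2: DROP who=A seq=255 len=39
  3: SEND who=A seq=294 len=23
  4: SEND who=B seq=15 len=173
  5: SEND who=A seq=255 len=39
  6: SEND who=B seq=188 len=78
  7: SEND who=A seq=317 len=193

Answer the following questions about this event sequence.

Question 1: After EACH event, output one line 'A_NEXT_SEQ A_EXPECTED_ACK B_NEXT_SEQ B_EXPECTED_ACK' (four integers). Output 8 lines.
100 15 15 100
255 15 15 255
294 15 15 255
317 15 15 255
317 188 188 255
317 188 188 317
317 266 266 317
510 266 266 510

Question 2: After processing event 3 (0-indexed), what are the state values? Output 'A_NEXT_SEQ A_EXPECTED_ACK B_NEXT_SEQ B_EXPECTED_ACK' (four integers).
After event 0: A_seq=100 A_ack=15 B_seq=15 B_ack=100
After event 1: A_seq=255 A_ack=15 B_seq=15 B_ack=255
After event 2: A_seq=294 A_ack=15 B_seq=15 B_ack=255
After event 3: A_seq=317 A_ack=15 B_seq=15 B_ack=255

317 15 15 255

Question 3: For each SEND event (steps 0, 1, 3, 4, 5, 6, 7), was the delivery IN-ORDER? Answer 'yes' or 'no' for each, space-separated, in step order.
Step 0: SEND seq=0 -> in-order
Step 1: SEND seq=100 -> in-order
Step 3: SEND seq=294 -> out-of-order
Step 4: SEND seq=15 -> in-order
Step 5: SEND seq=255 -> in-order
Step 6: SEND seq=188 -> in-order
Step 7: SEND seq=317 -> in-order

Answer: yes yes no yes yes yes yes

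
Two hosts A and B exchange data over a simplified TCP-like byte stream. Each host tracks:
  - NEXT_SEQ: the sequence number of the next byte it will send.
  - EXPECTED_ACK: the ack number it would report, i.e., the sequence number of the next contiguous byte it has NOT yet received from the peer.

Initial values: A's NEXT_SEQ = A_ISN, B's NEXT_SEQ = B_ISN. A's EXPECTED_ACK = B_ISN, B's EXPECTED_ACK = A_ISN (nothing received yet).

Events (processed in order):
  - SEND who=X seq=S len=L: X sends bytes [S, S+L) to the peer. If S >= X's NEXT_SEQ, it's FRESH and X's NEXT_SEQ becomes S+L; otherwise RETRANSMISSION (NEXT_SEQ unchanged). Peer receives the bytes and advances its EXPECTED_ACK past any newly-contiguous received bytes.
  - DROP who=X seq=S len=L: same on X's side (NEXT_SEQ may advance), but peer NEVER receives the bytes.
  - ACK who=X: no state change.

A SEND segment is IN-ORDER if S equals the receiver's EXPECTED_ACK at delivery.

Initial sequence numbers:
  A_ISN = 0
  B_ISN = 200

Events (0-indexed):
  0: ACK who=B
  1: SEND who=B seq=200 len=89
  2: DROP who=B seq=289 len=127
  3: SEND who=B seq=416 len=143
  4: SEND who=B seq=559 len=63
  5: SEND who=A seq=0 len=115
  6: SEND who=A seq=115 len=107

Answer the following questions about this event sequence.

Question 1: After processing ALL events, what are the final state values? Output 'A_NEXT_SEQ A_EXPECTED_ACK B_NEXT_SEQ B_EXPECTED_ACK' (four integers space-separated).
After event 0: A_seq=0 A_ack=200 B_seq=200 B_ack=0
After event 1: A_seq=0 A_ack=289 B_seq=289 B_ack=0
After event 2: A_seq=0 A_ack=289 B_seq=416 B_ack=0
After event 3: A_seq=0 A_ack=289 B_seq=559 B_ack=0
After event 4: A_seq=0 A_ack=289 B_seq=622 B_ack=0
After event 5: A_seq=115 A_ack=289 B_seq=622 B_ack=115
After event 6: A_seq=222 A_ack=289 B_seq=622 B_ack=222

Answer: 222 289 622 222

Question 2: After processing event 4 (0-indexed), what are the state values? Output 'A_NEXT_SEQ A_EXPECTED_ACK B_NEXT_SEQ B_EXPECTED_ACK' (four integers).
After event 0: A_seq=0 A_ack=200 B_seq=200 B_ack=0
After event 1: A_seq=0 A_ack=289 B_seq=289 B_ack=0
After event 2: A_seq=0 A_ack=289 B_seq=416 B_ack=0
After event 3: A_seq=0 A_ack=289 B_seq=559 B_ack=0
After event 4: A_seq=0 A_ack=289 B_seq=622 B_ack=0

0 289 622 0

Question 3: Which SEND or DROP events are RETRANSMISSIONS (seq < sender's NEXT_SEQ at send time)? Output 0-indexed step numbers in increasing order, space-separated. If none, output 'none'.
Step 1: SEND seq=200 -> fresh
Step 2: DROP seq=289 -> fresh
Step 3: SEND seq=416 -> fresh
Step 4: SEND seq=559 -> fresh
Step 5: SEND seq=0 -> fresh
Step 6: SEND seq=115 -> fresh

Answer: none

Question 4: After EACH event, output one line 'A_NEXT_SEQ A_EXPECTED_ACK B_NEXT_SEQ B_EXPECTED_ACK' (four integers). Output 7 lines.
0 200 200 0
0 289 289 0
0 289 416 0
0 289 559 0
0 289 622 0
115 289 622 115
222 289 622 222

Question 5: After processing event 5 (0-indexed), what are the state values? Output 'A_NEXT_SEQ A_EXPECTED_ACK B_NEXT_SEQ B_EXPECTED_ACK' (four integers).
After event 0: A_seq=0 A_ack=200 B_seq=200 B_ack=0
After event 1: A_seq=0 A_ack=289 B_seq=289 B_ack=0
After event 2: A_seq=0 A_ack=289 B_seq=416 B_ack=0
After event 3: A_seq=0 A_ack=289 B_seq=559 B_ack=0
After event 4: A_seq=0 A_ack=289 B_seq=622 B_ack=0
After event 5: A_seq=115 A_ack=289 B_seq=622 B_ack=115

115 289 622 115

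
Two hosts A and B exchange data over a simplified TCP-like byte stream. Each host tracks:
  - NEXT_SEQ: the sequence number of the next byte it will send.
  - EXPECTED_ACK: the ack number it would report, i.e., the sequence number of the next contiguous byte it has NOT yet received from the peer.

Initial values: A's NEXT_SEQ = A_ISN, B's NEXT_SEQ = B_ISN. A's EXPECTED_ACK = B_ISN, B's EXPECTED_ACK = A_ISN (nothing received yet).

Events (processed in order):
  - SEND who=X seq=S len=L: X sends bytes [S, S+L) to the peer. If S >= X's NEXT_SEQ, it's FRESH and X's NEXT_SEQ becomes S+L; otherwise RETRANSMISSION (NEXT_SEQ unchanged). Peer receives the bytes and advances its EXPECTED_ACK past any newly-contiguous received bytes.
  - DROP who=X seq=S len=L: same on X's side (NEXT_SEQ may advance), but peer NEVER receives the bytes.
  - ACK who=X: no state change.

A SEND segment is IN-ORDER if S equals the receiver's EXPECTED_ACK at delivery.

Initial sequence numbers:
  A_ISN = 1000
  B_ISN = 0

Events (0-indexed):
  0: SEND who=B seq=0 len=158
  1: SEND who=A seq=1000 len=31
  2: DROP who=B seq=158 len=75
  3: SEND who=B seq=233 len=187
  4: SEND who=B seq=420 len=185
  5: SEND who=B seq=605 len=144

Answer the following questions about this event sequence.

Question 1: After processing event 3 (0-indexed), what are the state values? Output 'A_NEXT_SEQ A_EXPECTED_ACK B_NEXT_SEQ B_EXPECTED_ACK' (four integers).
After event 0: A_seq=1000 A_ack=158 B_seq=158 B_ack=1000
After event 1: A_seq=1031 A_ack=158 B_seq=158 B_ack=1031
After event 2: A_seq=1031 A_ack=158 B_seq=233 B_ack=1031
After event 3: A_seq=1031 A_ack=158 B_seq=420 B_ack=1031

1031 158 420 1031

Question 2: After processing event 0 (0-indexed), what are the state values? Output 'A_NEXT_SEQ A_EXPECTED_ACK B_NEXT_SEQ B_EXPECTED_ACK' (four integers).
After event 0: A_seq=1000 A_ack=158 B_seq=158 B_ack=1000

1000 158 158 1000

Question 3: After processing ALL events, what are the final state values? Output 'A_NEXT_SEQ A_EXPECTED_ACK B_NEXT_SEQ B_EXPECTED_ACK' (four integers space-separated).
After event 0: A_seq=1000 A_ack=158 B_seq=158 B_ack=1000
After event 1: A_seq=1031 A_ack=158 B_seq=158 B_ack=1031
After event 2: A_seq=1031 A_ack=158 B_seq=233 B_ack=1031
After event 3: A_seq=1031 A_ack=158 B_seq=420 B_ack=1031
After event 4: A_seq=1031 A_ack=158 B_seq=605 B_ack=1031
After event 5: A_seq=1031 A_ack=158 B_seq=749 B_ack=1031

Answer: 1031 158 749 1031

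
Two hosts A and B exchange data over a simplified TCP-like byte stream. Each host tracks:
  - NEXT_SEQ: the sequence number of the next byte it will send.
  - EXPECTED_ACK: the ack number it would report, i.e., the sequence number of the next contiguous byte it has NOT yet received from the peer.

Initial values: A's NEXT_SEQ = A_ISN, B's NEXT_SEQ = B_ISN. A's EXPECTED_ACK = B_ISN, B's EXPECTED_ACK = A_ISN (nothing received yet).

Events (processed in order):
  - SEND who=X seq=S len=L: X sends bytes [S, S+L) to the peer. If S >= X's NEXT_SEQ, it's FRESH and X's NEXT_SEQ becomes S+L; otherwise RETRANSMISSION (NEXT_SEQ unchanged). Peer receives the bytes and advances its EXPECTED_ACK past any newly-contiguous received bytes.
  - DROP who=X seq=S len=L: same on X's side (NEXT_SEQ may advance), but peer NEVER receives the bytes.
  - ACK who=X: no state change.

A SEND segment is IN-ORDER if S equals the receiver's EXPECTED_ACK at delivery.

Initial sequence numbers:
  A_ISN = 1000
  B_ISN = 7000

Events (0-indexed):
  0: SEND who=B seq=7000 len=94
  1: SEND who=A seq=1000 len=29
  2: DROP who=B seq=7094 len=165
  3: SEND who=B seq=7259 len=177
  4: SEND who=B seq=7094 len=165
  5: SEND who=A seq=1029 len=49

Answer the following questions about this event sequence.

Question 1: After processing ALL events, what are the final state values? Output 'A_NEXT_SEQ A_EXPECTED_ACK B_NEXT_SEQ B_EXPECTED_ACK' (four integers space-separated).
After event 0: A_seq=1000 A_ack=7094 B_seq=7094 B_ack=1000
After event 1: A_seq=1029 A_ack=7094 B_seq=7094 B_ack=1029
After event 2: A_seq=1029 A_ack=7094 B_seq=7259 B_ack=1029
After event 3: A_seq=1029 A_ack=7094 B_seq=7436 B_ack=1029
After event 4: A_seq=1029 A_ack=7436 B_seq=7436 B_ack=1029
After event 5: A_seq=1078 A_ack=7436 B_seq=7436 B_ack=1078

Answer: 1078 7436 7436 1078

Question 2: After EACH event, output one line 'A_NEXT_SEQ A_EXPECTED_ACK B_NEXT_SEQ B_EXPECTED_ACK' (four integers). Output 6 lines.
1000 7094 7094 1000
1029 7094 7094 1029
1029 7094 7259 1029
1029 7094 7436 1029
1029 7436 7436 1029
1078 7436 7436 1078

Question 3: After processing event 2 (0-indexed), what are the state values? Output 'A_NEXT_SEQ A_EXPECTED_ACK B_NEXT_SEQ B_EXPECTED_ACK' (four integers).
After event 0: A_seq=1000 A_ack=7094 B_seq=7094 B_ack=1000
After event 1: A_seq=1029 A_ack=7094 B_seq=7094 B_ack=1029
After event 2: A_seq=1029 A_ack=7094 B_seq=7259 B_ack=1029

1029 7094 7259 1029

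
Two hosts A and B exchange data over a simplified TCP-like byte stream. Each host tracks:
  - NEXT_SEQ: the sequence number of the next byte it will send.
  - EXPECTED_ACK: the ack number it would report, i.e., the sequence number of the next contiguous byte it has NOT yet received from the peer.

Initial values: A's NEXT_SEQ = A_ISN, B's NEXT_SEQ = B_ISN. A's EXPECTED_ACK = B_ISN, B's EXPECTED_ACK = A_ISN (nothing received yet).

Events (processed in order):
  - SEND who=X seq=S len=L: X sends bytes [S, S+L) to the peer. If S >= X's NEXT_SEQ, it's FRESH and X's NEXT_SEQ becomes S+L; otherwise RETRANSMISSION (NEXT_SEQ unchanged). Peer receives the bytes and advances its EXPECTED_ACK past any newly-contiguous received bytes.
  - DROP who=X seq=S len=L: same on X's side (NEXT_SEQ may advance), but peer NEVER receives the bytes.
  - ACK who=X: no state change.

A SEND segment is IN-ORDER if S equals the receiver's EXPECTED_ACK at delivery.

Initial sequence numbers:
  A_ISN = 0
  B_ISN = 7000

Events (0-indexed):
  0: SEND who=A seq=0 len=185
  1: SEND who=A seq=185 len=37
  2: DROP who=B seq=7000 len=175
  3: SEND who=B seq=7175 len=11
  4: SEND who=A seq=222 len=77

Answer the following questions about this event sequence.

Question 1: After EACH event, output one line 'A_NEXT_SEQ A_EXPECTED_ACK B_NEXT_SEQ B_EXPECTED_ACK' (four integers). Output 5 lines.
185 7000 7000 185
222 7000 7000 222
222 7000 7175 222
222 7000 7186 222
299 7000 7186 299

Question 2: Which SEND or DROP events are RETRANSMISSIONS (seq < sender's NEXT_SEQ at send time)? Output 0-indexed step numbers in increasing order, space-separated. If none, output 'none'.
Step 0: SEND seq=0 -> fresh
Step 1: SEND seq=185 -> fresh
Step 2: DROP seq=7000 -> fresh
Step 3: SEND seq=7175 -> fresh
Step 4: SEND seq=222 -> fresh

Answer: none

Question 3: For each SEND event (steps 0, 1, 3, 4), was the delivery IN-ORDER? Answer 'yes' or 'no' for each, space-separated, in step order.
Step 0: SEND seq=0 -> in-order
Step 1: SEND seq=185 -> in-order
Step 3: SEND seq=7175 -> out-of-order
Step 4: SEND seq=222 -> in-order

Answer: yes yes no yes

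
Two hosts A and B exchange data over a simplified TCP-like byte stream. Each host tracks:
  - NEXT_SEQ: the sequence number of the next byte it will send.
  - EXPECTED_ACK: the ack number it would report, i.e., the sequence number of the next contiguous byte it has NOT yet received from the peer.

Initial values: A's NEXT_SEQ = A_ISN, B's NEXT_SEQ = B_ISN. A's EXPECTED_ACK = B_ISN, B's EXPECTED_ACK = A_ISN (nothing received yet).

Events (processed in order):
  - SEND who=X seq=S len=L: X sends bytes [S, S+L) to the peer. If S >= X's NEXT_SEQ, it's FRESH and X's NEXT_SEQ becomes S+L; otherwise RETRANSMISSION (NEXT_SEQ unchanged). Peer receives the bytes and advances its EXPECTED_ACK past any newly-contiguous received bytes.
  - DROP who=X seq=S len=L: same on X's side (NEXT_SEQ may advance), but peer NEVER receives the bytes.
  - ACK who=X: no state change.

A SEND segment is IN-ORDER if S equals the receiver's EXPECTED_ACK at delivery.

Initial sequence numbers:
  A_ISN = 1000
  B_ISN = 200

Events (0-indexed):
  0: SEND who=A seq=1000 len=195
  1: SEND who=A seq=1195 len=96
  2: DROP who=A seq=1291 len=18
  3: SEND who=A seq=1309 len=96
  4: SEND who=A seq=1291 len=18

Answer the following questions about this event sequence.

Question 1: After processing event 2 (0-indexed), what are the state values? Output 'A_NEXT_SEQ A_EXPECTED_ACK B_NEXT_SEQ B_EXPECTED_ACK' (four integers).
After event 0: A_seq=1195 A_ack=200 B_seq=200 B_ack=1195
After event 1: A_seq=1291 A_ack=200 B_seq=200 B_ack=1291
After event 2: A_seq=1309 A_ack=200 B_seq=200 B_ack=1291

1309 200 200 1291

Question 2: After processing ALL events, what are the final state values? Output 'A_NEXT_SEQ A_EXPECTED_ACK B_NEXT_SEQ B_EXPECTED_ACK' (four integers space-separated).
Answer: 1405 200 200 1405

Derivation:
After event 0: A_seq=1195 A_ack=200 B_seq=200 B_ack=1195
After event 1: A_seq=1291 A_ack=200 B_seq=200 B_ack=1291
After event 2: A_seq=1309 A_ack=200 B_seq=200 B_ack=1291
After event 3: A_seq=1405 A_ack=200 B_seq=200 B_ack=1291
After event 4: A_seq=1405 A_ack=200 B_seq=200 B_ack=1405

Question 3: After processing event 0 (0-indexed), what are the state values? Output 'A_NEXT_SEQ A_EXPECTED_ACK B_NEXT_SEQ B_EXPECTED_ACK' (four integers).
After event 0: A_seq=1195 A_ack=200 B_seq=200 B_ack=1195

1195 200 200 1195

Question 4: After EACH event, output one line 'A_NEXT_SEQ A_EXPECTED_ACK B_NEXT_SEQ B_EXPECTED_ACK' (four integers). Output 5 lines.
1195 200 200 1195
1291 200 200 1291
1309 200 200 1291
1405 200 200 1291
1405 200 200 1405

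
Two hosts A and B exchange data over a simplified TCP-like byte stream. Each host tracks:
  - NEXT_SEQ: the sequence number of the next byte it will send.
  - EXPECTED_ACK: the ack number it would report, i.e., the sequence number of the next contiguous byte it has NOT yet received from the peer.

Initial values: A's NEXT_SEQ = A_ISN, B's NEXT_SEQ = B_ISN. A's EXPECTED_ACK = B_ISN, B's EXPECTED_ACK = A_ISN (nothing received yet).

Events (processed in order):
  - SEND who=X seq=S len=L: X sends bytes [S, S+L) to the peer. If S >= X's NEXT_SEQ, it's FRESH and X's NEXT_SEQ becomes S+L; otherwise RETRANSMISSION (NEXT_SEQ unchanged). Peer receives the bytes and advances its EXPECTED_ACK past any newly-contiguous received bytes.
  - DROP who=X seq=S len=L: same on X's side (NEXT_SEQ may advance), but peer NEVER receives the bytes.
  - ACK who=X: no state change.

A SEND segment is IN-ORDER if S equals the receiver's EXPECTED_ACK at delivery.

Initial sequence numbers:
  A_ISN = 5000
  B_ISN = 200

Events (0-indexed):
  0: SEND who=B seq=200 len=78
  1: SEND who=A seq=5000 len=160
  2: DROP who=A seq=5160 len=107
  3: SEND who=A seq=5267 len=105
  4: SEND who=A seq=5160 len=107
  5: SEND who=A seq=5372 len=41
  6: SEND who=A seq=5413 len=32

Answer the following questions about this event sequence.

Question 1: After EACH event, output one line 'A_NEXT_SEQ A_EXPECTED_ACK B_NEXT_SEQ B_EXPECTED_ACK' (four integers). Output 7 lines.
5000 278 278 5000
5160 278 278 5160
5267 278 278 5160
5372 278 278 5160
5372 278 278 5372
5413 278 278 5413
5445 278 278 5445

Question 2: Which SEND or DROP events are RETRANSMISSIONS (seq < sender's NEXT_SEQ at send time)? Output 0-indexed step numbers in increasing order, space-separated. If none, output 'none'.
Answer: 4

Derivation:
Step 0: SEND seq=200 -> fresh
Step 1: SEND seq=5000 -> fresh
Step 2: DROP seq=5160 -> fresh
Step 3: SEND seq=5267 -> fresh
Step 4: SEND seq=5160 -> retransmit
Step 5: SEND seq=5372 -> fresh
Step 6: SEND seq=5413 -> fresh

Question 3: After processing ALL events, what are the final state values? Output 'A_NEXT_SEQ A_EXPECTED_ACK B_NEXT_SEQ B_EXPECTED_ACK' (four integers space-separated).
Answer: 5445 278 278 5445

Derivation:
After event 0: A_seq=5000 A_ack=278 B_seq=278 B_ack=5000
After event 1: A_seq=5160 A_ack=278 B_seq=278 B_ack=5160
After event 2: A_seq=5267 A_ack=278 B_seq=278 B_ack=5160
After event 3: A_seq=5372 A_ack=278 B_seq=278 B_ack=5160
After event 4: A_seq=5372 A_ack=278 B_seq=278 B_ack=5372
After event 5: A_seq=5413 A_ack=278 B_seq=278 B_ack=5413
After event 6: A_seq=5445 A_ack=278 B_seq=278 B_ack=5445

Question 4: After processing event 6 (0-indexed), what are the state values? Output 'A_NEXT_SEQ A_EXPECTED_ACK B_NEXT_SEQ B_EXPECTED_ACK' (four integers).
After event 0: A_seq=5000 A_ack=278 B_seq=278 B_ack=5000
After event 1: A_seq=5160 A_ack=278 B_seq=278 B_ack=5160
After event 2: A_seq=5267 A_ack=278 B_seq=278 B_ack=5160
After event 3: A_seq=5372 A_ack=278 B_seq=278 B_ack=5160
After event 4: A_seq=5372 A_ack=278 B_seq=278 B_ack=5372
After event 5: A_seq=5413 A_ack=278 B_seq=278 B_ack=5413
After event 6: A_seq=5445 A_ack=278 B_seq=278 B_ack=5445

5445 278 278 5445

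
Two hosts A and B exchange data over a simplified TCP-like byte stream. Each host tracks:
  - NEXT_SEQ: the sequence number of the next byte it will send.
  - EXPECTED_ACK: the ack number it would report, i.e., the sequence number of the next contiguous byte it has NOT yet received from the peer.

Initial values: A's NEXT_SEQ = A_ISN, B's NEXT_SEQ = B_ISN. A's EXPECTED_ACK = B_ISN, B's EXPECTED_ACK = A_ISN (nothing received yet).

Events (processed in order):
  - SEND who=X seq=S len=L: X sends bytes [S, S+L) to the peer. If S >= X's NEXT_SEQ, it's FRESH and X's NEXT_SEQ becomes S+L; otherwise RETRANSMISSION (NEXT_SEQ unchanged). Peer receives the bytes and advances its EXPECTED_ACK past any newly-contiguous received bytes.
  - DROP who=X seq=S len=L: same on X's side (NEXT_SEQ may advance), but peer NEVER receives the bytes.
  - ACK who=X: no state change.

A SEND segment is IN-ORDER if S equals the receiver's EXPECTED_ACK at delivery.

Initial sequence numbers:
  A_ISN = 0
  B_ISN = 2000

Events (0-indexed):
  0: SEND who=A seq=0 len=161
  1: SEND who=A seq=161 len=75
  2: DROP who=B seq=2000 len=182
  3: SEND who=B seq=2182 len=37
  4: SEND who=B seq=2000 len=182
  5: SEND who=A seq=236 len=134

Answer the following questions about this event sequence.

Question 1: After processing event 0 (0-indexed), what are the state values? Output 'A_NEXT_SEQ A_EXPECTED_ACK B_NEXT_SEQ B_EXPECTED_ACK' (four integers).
After event 0: A_seq=161 A_ack=2000 B_seq=2000 B_ack=161

161 2000 2000 161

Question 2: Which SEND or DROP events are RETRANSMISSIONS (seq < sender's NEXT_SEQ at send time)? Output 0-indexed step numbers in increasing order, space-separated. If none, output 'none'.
Answer: 4

Derivation:
Step 0: SEND seq=0 -> fresh
Step 1: SEND seq=161 -> fresh
Step 2: DROP seq=2000 -> fresh
Step 3: SEND seq=2182 -> fresh
Step 4: SEND seq=2000 -> retransmit
Step 5: SEND seq=236 -> fresh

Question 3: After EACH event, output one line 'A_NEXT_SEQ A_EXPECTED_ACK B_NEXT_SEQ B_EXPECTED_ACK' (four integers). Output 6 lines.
161 2000 2000 161
236 2000 2000 236
236 2000 2182 236
236 2000 2219 236
236 2219 2219 236
370 2219 2219 370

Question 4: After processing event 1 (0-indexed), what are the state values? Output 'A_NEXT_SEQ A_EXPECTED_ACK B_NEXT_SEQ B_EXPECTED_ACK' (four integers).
After event 0: A_seq=161 A_ack=2000 B_seq=2000 B_ack=161
After event 1: A_seq=236 A_ack=2000 B_seq=2000 B_ack=236

236 2000 2000 236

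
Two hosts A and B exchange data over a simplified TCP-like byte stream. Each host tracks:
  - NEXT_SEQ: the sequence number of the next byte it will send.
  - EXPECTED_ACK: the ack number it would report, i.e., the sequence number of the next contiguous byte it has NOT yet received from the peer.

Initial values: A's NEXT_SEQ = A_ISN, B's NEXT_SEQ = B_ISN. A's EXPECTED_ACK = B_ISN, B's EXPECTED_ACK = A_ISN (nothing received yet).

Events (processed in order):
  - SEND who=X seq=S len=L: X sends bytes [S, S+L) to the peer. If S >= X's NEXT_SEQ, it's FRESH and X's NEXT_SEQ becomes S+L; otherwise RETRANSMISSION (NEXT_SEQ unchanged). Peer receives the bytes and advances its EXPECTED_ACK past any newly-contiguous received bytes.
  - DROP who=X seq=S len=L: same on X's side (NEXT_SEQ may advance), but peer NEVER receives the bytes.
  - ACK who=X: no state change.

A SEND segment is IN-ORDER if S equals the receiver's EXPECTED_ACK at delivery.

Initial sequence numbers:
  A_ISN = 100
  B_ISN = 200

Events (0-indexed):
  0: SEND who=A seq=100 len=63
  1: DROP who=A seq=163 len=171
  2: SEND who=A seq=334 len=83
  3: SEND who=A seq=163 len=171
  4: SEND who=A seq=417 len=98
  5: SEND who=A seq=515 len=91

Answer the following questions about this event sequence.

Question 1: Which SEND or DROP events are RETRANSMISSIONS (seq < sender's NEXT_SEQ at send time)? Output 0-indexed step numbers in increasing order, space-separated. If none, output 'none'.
Step 0: SEND seq=100 -> fresh
Step 1: DROP seq=163 -> fresh
Step 2: SEND seq=334 -> fresh
Step 3: SEND seq=163 -> retransmit
Step 4: SEND seq=417 -> fresh
Step 5: SEND seq=515 -> fresh

Answer: 3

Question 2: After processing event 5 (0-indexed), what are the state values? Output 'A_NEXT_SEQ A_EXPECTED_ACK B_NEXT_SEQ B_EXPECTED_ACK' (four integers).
After event 0: A_seq=163 A_ack=200 B_seq=200 B_ack=163
After event 1: A_seq=334 A_ack=200 B_seq=200 B_ack=163
After event 2: A_seq=417 A_ack=200 B_seq=200 B_ack=163
After event 3: A_seq=417 A_ack=200 B_seq=200 B_ack=417
After event 4: A_seq=515 A_ack=200 B_seq=200 B_ack=515
After event 5: A_seq=606 A_ack=200 B_seq=200 B_ack=606

606 200 200 606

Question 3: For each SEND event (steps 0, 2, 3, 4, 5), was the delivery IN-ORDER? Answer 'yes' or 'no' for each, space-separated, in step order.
Step 0: SEND seq=100 -> in-order
Step 2: SEND seq=334 -> out-of-order
Step 3: SEND seq=163 -> in-order
Step 4: SEND seq=417 -> in-order
Step 5: SEND seq=515 -> in-order

Answer: yes no yes yes yes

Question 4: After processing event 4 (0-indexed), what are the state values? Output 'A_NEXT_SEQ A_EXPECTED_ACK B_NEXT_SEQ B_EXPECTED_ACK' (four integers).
After event 0: A_seq=163 A_ack=200 B_seq=200 B_ack=163
After event 1: A_seq=334 A_ack=200 B_seq=200 B_ack=163
After event 2: A_seq=417 A_ack=200 B_seq=200 B_ack=163
After event 3: A_seq=417 A_ack=200 B_seq=200 B_ack=417
After event 4: A_seq=515 A_ack=200 B_seq=200 B_ack=515

515 200 200 515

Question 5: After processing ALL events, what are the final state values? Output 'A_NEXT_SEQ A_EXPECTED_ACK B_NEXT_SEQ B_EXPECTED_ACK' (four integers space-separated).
Answer: 606 200 200 606

Derivation:
After event 0: A_seq=163 A_ack=200 B_seq=200 B_ack=163
After event 1: A_seq=334 A_ack=200 B_seq=200 B_ack=163
After event 2: A_seq=417 A_ack=200 B_seq=200 B_ack=163
After event 3: A_seq=417 A_ack=200 B_seq=200 B_ack=417
After event 4: A_seq=515 A_ack=200 B_seq=200 B_ack=515
After event 5: A_seq=606 A_ack=200 B_seq=200 B_ack=606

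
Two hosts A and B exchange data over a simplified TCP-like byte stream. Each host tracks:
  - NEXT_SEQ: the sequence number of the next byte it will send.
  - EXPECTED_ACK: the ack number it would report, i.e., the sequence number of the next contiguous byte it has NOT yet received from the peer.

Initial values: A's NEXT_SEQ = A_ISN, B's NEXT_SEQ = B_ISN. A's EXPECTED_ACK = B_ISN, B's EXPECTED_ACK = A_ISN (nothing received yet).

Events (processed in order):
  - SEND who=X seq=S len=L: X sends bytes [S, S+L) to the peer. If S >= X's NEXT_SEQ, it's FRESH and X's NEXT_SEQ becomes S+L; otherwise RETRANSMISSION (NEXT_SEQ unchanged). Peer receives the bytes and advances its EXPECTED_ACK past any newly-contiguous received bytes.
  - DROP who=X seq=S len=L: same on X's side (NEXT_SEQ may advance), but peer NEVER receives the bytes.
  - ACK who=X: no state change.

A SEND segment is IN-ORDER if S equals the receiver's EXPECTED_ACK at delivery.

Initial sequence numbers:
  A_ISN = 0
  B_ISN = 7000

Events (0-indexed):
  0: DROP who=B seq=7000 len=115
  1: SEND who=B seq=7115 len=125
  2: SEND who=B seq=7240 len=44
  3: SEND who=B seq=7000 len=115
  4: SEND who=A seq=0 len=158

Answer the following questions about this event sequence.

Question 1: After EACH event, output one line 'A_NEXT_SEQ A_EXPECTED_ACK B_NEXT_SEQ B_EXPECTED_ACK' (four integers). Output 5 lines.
0 7000 7115 0
0 7000 7240 0
0 7000 7284 0
0 7284 7284 0
158 7284 7284 158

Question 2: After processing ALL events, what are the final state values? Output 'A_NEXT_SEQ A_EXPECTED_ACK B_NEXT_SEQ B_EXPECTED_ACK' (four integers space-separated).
Answer: 158 7284 7284 158

Derivation:
After event 0: A_seq=0 A_ack=7000 B_seq=7115 B_ack=0
After event 1: A_seq=0 A_ack=7000 B_seq=7240 B_ack=0
After event 2: A_seq=0 A_ack=7000 B_seq=7284 B_ack=0
After event 3: A_seq=0 A_ack=7284 B_seq=7284 B_ack=0
After event 4: A_seq=158 A_ack=7284 B_seq=7284 B_ack=158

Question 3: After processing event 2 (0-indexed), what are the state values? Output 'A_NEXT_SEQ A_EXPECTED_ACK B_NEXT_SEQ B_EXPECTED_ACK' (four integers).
After event 0: A_seq=0 A_ack=7000 B_seq=7115 B_ack=0
After event 1: A_seq=0 A_ack=7000 B_seq=7240 B_ack=0
After event 2: A_seq=0 A_ack=7000 B_seq=7284 B_ack=0

0 7000 7284 0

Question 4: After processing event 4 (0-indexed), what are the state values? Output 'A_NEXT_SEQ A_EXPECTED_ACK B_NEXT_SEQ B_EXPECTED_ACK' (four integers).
After event 0: A_seq=0 A_ack=7000 B_seq=7115 B_ack=0
After event 1: A_seq=0 A_ack=7000 B_seq=7240 B_ack=0
After event 2: A_seq=0 A_ack=7000 B_seq=7284 B_ack=0
After event 3: A_seq=0 A_ack=7284 B_seq=7284 B_ack=0
After event 4: A_seq=158 A_ack=7284 B_seq=7284 B_ack=158

158 7284 7284 158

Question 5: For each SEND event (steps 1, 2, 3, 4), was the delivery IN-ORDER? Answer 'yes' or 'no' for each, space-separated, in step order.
Step 1: SEND seq=7115 -> out-of-order
Step 2: SEND seq=7240 -> out-of-order
Step 3: SEND seq=7000 -> in-order
Step 4: SEND seq=0 -> in-order

Answer: no no yes yes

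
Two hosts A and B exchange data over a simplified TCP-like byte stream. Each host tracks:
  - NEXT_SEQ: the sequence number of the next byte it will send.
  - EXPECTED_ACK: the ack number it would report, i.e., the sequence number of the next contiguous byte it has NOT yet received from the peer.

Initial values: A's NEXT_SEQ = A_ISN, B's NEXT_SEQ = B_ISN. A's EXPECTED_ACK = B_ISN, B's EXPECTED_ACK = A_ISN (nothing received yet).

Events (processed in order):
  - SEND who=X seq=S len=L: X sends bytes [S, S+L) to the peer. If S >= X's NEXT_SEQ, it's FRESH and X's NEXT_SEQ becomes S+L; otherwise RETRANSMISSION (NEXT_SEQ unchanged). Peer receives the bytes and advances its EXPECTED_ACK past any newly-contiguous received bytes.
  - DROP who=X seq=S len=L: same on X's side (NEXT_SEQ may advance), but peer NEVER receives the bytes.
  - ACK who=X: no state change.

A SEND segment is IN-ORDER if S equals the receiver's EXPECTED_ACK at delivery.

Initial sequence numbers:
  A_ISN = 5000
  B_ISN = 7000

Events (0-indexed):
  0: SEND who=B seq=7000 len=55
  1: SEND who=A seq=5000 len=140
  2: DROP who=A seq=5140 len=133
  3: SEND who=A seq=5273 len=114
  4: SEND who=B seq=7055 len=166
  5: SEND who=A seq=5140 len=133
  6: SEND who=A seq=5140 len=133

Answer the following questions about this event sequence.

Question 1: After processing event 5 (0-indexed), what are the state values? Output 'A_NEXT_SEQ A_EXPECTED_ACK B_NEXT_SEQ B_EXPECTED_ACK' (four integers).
After event 0: A_seq=5000 A_ack=7055 B_seq=7055 B_ack=5000
After event 1: A_seq=5140 A_ack=7055 B_seq=7055 B_ack=5140
After event 2: A_seq=5273 A_ack=7055 B_seq=7055 B_ack=5140
After event 3: A_seq=5387 A_ack=7055 B_seq=7055 B_ack=5140
After event 4: A_seq=5387 A_ack=7221 B_seq=7221 B_ack=5140
After event 5: A_seq=5387 A_ack=7221 B_seq=7221 B_ack=5387

5387 7221 7221 5387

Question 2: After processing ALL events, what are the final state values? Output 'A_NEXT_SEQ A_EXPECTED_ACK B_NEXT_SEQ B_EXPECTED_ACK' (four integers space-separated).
After event 0: A_seq=5000 A_ack=7055 B_seq=7055 B_ack=5000
After event 1: A_seq=5140 A_ack=7055 B_seq=7055 B_ack=5140
After event 2: A_seq=5273 A_ack=7055 B_seq=7055 B_ack=5140
After event 3: A_seq=5387 A_ack=7055 B_seq=7055 B_ack=5140
After event 4: A_seq=5387 A_ack=7221 B_seq=7221 B_ack=5140
After event 5: A_seq=5387 A_ack=7221 B_seq=7221 B_ack=5387
After event 6: A_seq=5387 A_ack=7221 B_seq=7221 B_ack=5387

Answer: 5387 7221 7221 5387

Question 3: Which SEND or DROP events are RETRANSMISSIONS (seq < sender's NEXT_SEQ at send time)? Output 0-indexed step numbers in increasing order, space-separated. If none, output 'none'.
Step 0: SEND seq=7000 -> fresh
Step 1: SEND seq=5000 -> fresh
Step 2: DROP seq=5140 -> fresh
Step 3: SEND seq=5273 -> fresh
Step 4: SEND seq=7055 -> fresh
Step 5: SEND seq=5140 -> retransmit
Step 6: SEND seq=5140 -> retransmit

Answer: 5 6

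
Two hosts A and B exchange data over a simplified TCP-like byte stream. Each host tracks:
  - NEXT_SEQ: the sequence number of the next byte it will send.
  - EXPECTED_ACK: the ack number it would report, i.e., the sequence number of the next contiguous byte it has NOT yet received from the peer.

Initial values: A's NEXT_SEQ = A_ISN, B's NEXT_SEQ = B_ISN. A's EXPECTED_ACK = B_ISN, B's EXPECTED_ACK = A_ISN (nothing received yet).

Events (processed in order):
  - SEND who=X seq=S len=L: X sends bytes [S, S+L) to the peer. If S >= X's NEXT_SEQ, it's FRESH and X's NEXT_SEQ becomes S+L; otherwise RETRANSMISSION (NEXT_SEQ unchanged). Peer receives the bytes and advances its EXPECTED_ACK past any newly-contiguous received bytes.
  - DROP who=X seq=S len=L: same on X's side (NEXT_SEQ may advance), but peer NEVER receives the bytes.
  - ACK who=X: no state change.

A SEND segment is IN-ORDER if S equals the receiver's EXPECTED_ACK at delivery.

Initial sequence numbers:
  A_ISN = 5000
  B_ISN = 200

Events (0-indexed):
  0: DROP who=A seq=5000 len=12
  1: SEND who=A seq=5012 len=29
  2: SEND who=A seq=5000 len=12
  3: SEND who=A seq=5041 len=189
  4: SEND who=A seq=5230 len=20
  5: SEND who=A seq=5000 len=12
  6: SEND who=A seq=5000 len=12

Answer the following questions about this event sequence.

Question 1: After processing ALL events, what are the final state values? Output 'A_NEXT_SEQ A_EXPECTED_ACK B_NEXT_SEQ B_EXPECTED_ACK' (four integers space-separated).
After event 0: A_seq=5012 A_ack=200 B_seq=200 B_ack=5000
After event 1: A_seq=5041 A_ack=200 B_seq=200 B_ack=5000
After event 2: A_seq=5041 A_ack=200 B_seq=200 B_ack=5041
After event 3: A_seq=5230 A_ack=200 B_seq=200 B_ack=5230
After event 4: A_seq=5250 A_ack=200 B_seq=200 B_ack=5250
After event 5: A_seq=5250 A_ack=200 B_seq=200 B_ack=5250
After event 6: A_seq=5250 A_ack=200 B_seq=200 B_ack=5250

Answer: 5250 200 200 5250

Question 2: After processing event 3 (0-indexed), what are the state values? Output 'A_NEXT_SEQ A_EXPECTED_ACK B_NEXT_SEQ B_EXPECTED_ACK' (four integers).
After event 0: A_seq=5012 A_ack=200 B_seq=200 B_ack=5000
After event 1: A_seq=5041 A_ack=200 B_seq=200 B_ack=5000
After event 2: A_seq=5041 A_ack=200 B_seq=200 B_ack=5041
After event 3: A_seq=5230 A_ack=200 B_seq=200 B_ack=5230

5230 200 200 5230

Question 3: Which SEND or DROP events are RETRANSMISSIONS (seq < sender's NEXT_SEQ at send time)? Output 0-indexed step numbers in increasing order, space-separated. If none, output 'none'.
Answer: 2 5 6

Derivation:
Step 0: DROP seq=5000 -> fresh
Step 1: SEND seq=5012 -> fresh
Step 2: SEND seq=5000 -> retransmit
Step 3: SEND seq=5041 -> fresh
Step 4: SEND seq=5230 -> fresh
Step 5: SEND seq=5000 -> retransmit
Step 6: SEND seq=5000 -> retransmit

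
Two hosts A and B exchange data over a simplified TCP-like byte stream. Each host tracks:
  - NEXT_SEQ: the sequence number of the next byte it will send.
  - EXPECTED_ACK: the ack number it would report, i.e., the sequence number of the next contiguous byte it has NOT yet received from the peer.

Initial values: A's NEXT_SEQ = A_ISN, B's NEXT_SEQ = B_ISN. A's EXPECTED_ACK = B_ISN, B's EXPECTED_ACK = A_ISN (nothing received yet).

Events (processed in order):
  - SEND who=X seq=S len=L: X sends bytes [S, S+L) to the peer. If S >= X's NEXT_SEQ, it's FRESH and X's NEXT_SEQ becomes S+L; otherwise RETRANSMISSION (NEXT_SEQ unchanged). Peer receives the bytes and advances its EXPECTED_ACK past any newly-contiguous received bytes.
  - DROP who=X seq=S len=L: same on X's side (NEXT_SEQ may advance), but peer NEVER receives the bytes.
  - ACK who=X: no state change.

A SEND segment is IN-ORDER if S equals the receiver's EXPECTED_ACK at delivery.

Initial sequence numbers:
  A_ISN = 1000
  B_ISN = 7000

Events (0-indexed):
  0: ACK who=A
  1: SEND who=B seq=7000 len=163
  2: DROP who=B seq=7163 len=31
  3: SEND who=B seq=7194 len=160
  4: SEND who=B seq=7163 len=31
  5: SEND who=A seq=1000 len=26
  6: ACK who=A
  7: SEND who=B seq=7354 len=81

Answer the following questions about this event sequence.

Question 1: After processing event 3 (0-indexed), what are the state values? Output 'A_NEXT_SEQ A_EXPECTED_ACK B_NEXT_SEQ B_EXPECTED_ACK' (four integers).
After event 0: A_seq=1000 A_ack=7000 B_seq=7000 B_ack=1000
After event 1: A_seq=1000 A_ack=7163 B_seq=7163 B_ack=1000
After event 2: A_seq=1000 A_ack=7163 B_seq=7194 B_ack=1000
After event 3: A_seq=1000 A_ack=7163 B_seq=7354 B_ack=1000

1000 7163 7354 1000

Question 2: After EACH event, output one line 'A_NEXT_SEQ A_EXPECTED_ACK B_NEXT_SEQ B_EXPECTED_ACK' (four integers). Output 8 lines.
1000 7000 7000 1000
1000 7163 7163 1000
1000 7163 7194 1000
1000 7163 7354 1000
1000 7354 7354 1000
1026 7354 7354 1026
1026 7354 7354 1026
1026 7435 7435 1026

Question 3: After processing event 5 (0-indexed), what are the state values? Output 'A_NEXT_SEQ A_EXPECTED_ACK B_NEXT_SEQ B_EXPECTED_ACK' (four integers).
After event 0: A_seq=1000 A_ack=7000 B_seq=7000 B_ack=1000
After event 1: A_seq=1000 A_ack=7163 B_seq=7163 B_ack=1000
After event 2: A_seq=1000 A_ack=7163 B_seq=7194 B_ack=1000
After event 3: A_seq=1000 A_ack=7163 B_seq=7354 B_ack=1000
After event 4: A_seq=1000 A_ack=7354 B_seq=7354 B_ack=1000
After event 5: A_seq=1026 A_ack=7354 B_seq=7354 B_ack=1026

1026 7354 7354 1026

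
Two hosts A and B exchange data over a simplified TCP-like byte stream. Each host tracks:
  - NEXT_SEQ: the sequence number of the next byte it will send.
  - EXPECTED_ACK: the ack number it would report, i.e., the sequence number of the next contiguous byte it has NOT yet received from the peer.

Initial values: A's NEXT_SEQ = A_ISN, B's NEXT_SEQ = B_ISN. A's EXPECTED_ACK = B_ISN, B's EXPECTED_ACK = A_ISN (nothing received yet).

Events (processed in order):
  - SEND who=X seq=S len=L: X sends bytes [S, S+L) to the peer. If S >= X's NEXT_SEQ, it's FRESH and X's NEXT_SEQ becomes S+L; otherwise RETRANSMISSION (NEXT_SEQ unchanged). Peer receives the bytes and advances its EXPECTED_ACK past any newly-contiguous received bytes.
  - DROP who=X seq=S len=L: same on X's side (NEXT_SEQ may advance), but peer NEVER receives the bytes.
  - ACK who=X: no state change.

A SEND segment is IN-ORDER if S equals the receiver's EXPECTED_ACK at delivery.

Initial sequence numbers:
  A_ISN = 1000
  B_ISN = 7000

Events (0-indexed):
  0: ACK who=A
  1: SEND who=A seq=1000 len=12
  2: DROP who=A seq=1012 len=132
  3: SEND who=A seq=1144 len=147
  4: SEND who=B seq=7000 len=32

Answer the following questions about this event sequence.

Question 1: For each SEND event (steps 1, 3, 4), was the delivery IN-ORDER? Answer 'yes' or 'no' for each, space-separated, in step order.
Step 1: SEND seq=1000 -> in-order
Step 3: SEND seq=1144 -> out-of-order
Step 4: SEND seq=7000 -> in-order

Answer: yes no yes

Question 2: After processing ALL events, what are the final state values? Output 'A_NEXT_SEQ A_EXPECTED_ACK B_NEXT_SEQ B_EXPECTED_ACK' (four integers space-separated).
Answer: 1291 7032 7032 1012

Derivation:
After event 0: A_seq=1000 A_ack=7000 B_seq=7000 B_ack=1000
After event 1: A_seq=1012 A_ack=7000 B_seq=7000 B_ack=1012
After event 2: A_seq=1144 A_ack=7000 B_seq=7000 B_ack=1012
After event 3: A_seq=1291 A_ack=7000 B_seq=7000 B_ack=1012
After event 4: A_seq=1291 A_ack=7032 B_seq=7032 B_ack=1012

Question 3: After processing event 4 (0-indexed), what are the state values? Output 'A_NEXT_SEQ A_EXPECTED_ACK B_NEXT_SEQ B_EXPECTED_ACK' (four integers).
After event 0: A_seq=1000 A_ack=7000 B_seq=7000 B_ack=1000
After event 1: A_seq=1012 A_ack=7000 B_seq=7000 B_ack=1012
After event 2: A_seq=1144 A_ack=7000 B_seq=7000 B_ack=1012
After event 3: A_seq=1291 A_ack=7000 B_seq=7000 B_ack=1012
After event 4: A_seq=1291 A_ack=7032 B_seq=7032 B_ack=1012

1291 7032 7032 1012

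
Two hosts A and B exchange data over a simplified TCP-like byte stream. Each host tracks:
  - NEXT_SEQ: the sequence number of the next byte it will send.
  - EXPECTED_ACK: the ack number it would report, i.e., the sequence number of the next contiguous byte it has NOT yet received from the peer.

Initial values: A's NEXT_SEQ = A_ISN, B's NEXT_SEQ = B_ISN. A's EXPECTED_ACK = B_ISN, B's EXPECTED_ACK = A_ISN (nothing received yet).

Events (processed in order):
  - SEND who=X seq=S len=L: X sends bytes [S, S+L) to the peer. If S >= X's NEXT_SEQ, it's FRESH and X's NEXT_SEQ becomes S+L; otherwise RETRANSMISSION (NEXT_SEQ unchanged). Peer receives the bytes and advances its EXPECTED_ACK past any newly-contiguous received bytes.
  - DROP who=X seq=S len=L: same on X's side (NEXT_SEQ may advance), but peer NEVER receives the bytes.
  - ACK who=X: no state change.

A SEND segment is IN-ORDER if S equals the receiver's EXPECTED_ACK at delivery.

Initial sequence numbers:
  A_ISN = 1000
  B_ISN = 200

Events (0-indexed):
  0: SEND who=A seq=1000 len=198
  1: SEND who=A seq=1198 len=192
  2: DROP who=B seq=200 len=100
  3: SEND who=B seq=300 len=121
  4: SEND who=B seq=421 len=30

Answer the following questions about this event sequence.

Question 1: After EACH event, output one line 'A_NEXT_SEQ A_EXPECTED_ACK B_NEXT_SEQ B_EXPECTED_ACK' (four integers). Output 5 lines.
1198 200 200 1198
1390 200 200 1390
1390 200 300 1390
1390 200 421 1390
1390 200 451 1390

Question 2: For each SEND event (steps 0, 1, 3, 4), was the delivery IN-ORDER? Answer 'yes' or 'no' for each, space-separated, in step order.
Answer: yes yes no no

Derivation:
Step 0: SEND seq=1000 -> in-order
Step 1: SEND seq=1198 -> in-order
Step 3: SEND seq=300 -> out-of-order
Step 4: SEND seq=421 -> out-of-order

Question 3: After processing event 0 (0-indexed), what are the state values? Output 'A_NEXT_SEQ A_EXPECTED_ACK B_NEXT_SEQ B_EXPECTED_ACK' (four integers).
After event 0: A_seq=1198 A_ack=200 B_seq=200 B_ack=1198

1198 200 200 1198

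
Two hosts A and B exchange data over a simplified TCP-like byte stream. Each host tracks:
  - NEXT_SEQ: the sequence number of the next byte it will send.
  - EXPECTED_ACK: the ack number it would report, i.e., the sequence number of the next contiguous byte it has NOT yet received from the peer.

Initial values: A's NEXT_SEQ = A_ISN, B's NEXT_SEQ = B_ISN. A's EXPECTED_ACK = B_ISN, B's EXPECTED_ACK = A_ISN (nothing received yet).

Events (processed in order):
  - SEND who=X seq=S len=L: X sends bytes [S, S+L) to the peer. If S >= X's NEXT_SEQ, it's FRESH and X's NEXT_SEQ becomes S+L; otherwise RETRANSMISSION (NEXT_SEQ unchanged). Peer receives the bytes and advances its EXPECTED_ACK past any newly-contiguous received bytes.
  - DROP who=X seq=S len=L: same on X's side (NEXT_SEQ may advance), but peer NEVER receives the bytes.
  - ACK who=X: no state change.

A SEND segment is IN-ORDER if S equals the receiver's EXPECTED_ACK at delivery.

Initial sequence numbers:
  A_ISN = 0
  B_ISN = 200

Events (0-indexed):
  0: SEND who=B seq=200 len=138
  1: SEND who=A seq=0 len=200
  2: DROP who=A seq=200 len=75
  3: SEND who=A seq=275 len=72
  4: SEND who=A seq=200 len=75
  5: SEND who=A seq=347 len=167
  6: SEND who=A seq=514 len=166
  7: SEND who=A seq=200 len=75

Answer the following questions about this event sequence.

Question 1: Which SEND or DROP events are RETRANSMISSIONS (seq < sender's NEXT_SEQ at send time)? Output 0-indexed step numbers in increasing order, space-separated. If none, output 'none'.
Answer: 4 7

Derivation:
Step 0: SEND seq=200 -> fresh
Step 1: SEND seq=0 -> fresh
Step 2: DROP seq=200 -> fresh
Step 3: SEND seq=275 -> fresh
Step 4: SEND seq=200 -> retransmit
Step 5: SEND seq=347 -> fresh
Step 6: SEND seq=514 -> fresh
Step 7: SEND seq=200 -> retransmit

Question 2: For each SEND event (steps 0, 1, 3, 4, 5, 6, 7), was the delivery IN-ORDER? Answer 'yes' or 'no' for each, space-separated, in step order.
Step 0: SEND seq=200 -> in-order
Step 1: SEND seq=0 -> in-order
Step 3: SEND seq=275 -> out-of-order
Step 4: SEND seq=200 -> in-order
Step 5: SEND seq=347 -> in-order
Step 6: SEND seq=514 -> in-order
Step 7: SEND seq=200 -> out-of-order

Answer: yes yes no yes yes yes no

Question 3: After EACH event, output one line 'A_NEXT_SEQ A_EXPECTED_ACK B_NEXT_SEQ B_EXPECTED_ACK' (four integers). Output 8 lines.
0 338 338 0
200 338 338 200
275 338 338 200
347 338 338 200
347 338 338 347
514 338 338 514
680 338 338 680
680 338 338 680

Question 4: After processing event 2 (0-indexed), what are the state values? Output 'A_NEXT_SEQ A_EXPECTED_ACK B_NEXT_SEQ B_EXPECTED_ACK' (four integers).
After event 0: A_seq=0 A_ack=338 B_seq=338 B_ack=0
After event 1: A_seq=200 A_ack=338 B_seq=338 B_ack=200
After event 2: A_seq=275 A_ack=338 B_seq=338 B_ack=200

275 338 338 200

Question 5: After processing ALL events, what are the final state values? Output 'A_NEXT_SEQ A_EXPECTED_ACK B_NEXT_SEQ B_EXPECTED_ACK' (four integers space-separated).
Answer: 680 338 338 680

Derivation:
After event 0: A_seq=0 A_ack=338 B_seq=338 B_ack=0
After event 1: A_seq=200 A_ack=338 B_seq=338 B_ack=200
After event 2: A_seq=275 A_ack=338 B_seq=338 B_ack=200
After event 3: A_seq=347 A_ack=338 B_seq=338 B_ack=200
After event 4: A_seq=347 A_ack=338 B_seq=338 B_ack=347
After event 5: A_seq=514 A_ack=338 B_seq=338 B_ack=514
After event 6: A_seq=680 A_ack=338 B_seq=338 B_ack=680
After event 7: A_seq=680 A_ack=338 B_seq=338 B_ack=680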